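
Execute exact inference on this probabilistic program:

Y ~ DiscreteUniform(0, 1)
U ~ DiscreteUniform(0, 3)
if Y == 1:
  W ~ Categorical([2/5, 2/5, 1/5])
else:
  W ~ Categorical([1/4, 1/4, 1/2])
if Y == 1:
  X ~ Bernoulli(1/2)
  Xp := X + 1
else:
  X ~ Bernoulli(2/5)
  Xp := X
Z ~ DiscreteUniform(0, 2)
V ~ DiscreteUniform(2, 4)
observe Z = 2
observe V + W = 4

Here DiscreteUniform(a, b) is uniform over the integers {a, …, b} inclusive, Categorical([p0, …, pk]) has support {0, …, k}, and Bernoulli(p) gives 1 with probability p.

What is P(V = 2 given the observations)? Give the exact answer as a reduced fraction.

Enumerate traces; 48 have nonzero weight after conditioning:
  (Y=0, U=0, W=0, X=0, Z=2, V=4) weight 1/480
  (Y=0, U=0, W=0, X=1, Z=2, V=4) weight 1/720
  (Y=0, U=0, W=1, X=0, Z=2, V=3) weight 1/480
  (Y=0, U=0, W=1, X=1, Z=2, V=3) weight 1/720
  (Y=0, U=0, W=2, X=0, Z=2, V=2) weight 1/240
  (Y=0, U=0, W=2, X=1, Z=2, V=2) weight 1/360
  (Y=0, U=1, W=0, X=0, Z=2, V=4) weight 1/480
  (Y=0, U=1, W=0, X=1, Z=2, V=4) weight 1/720
  … 40 more
Group by V:
  weight(V=2) = 7/180
  weight(V=3) = 13/360
  weight(V=4) = 13/360
Total weight = 7/180 + 13/360 + 13/360 = 1/9
P(V=2 | obs) = 7/180 / 1/9 = 7/20
P(V=3 | obs) = 13/360 / 1/9 = 13/40
P(V=4 | obs) = 13/360 / 1/9 = 13/40

P(V = 2 | obs) = 7/20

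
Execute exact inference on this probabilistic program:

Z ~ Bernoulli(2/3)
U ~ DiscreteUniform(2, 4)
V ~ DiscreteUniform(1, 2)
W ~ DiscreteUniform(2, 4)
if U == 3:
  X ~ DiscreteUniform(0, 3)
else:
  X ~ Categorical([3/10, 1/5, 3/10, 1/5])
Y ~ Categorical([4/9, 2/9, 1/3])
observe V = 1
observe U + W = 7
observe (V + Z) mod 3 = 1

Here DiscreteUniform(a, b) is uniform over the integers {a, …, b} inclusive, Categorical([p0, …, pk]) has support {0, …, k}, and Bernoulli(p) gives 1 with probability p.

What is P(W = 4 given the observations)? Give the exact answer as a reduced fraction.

P(W = 4 | obs) = 1/2

Enumerate traces; 24 have nonzero weight after conditioning:
  (Z=0, U=3, V=1, W=4, X=0, Y=0) weight 1/486
  (Z=0, U=3, V=1, W=4, X=0, Y=1) weight 1/972
  (Z=0, U=3, V=1, W=4, X=0, Y=2) weight 1/648
  (Z=0, U=3, V=1, W=4, X=1, Y=0) weight 1/486
  (Z=0, U=3, V=1, W=4, X=1, Y=1) weight 1/972
  (Z=0, U=3, V=1, W=4, X=1, Y=2) weight 1/648
  (Z=0, U=3, V=1, W=4, X=2, Y=0) weight 1/486
  (Z=0, U=3, V=1, W=4, X=2, Y=1) weight 1/972
  (Z=0, U=4, V=1, W=3, X=0, Y=0) weight 1/405
  … 15 more
Group by W:
  weight(W=3) = 1/54
  weight(W=4) = 1/54
Total weight = 1/54 + 1/54 = 1/27
P(W=3 | obs) = 1/54 / 1/27 = 1/2
P(W=4 | obs) = 1/54 / 1/27 = 1/2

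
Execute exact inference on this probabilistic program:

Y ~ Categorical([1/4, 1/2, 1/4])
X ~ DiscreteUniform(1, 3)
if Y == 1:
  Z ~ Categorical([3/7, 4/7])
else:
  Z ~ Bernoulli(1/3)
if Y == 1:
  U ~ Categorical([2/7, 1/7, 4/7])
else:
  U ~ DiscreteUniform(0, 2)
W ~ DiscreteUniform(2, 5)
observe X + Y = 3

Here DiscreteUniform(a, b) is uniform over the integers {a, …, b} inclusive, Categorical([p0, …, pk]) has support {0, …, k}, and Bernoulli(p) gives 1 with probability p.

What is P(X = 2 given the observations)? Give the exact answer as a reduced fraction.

Enumerate traces; 72 have nonzero weight after conditioning:
  (Y=0, X=3, Z=0, U=0, W=2) weight 1/216
  (Y=0, X=3, Z=0, U=0, W=3) weight 1/216
  (Y=0, X=3, Z=0, U=0, W=4) weight 1/216
  (Y=0, X=3, Z=0, U=0, W=5) weight 1/216
  (Y=0, X=3, Z=0, U=1, W=2) weight 1/216
  (Y=0, X=3, Z=0, U=1, W=3) weight 1/216
  (Y=0, X=3, Z=0, U=1, W=4) weight 1/216
  (Y=0, X=3, Z=0, U=1, W=5) weight 1/216
  (Y=1, X=2, Z=0, U=0, W=2) weight 1/196
  (Y=2, X=1, Z=0, U=0, W=2) weight 1/216
  … 62 more
Group by X:
  weight(X=1) = 1/12
  weight(X=2) = 1/6
  weight(X=3) = 1/12
Total weight = 1/12 + 1/6 + 1/12 = 1/3
P(X=1 | obs) = 1/12 / 1/3 = 1/4
P(X=2 | obs) = 1/6 / 1/3 = 1/2
P(X=3 | obs) = 1/12 / 1/3 = 1/4

P(X = 2 | obs) = 1/2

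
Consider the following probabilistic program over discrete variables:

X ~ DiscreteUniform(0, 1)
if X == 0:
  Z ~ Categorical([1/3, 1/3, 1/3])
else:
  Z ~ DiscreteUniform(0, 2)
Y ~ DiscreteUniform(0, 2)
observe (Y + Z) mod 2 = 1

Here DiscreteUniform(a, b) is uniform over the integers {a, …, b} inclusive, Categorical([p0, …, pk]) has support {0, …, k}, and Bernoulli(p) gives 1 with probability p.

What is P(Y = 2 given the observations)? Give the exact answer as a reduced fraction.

Enumerate traces; 8 have nonzero weight after conditioning:
  (X=0, Z=0, Y=1) weight 1/18
  (X=0, Z=1, Y=0) weight 1/18
  (X=0, Z=1, Y=2) weight 1/18
  (X=0, Z=2, Y=1) weight 1/18
  (X=1, Z=0, Y=1) weight 1/18
  (X=1, Z=1, Y=0) weight 1/18
  (X=1, Z=1, Y=2) weight 1/18
  (X=1, Z=2, Y=1) weight 1/18
Group by Y:
  weight(Y=0) = 1/9
  weight(Y=1) = 2/9
  weight(Y=2) = 1/9
Total weight = 1/9 + 2/9 + 1/9 = 4/9
P(Y=0 | obs) = 1/9 / 4/9 = 1/4
P(Y=1 | obs) = 2/9 / 4/9 = 1/2
P(Y=2 | obs) = 1/9 / 4/9 = 1/4

P(Y = 2 | obs) = 1/4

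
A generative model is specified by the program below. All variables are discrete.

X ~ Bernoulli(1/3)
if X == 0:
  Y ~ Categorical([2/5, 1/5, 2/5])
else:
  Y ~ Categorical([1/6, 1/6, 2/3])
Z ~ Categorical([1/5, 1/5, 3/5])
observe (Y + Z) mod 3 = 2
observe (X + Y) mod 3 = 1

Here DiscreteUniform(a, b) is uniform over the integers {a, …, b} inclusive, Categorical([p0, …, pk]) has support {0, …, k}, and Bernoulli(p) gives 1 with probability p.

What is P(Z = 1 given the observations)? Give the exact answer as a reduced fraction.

Enumerate traces; 2 have nonzero weight after conditioning:
  (X=0, Y=1, Z=1) weight 2/75
  (X=1, Y=0, Z=2) weight 1/30
Group by Z:
  weight(Z=1) = 2/75
  weight(Z=2) = 1/30
Total weight = 2/75 + 1/30 = 3/50
P(Z=1 | obs) = 2/75 / 3/50 = 4/9
P(Z=2 | obs) = 1/30 / 3/50 = 5/9

P(Z = 1 | obs) = 4/9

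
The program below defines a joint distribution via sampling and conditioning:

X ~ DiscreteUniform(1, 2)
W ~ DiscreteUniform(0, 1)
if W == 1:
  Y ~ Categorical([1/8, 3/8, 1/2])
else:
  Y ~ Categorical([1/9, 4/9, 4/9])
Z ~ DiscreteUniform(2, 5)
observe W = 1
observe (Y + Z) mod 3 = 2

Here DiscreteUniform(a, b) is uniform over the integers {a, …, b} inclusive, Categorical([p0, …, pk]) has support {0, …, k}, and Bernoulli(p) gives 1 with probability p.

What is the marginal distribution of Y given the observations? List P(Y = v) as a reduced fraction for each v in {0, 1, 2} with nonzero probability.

P(Y=0) = 2/9, P(Y=1) = 1/3, P(Y=2) = 4/9

Enumerate traces; 8 have nonzero weight after conditioning:
  (X=1, W=1, Y=0, Z=2) weight 1/128
  (X=1, W=1, Y=0, Z=5) weight 1/128
  (X=1, W=1, Y=1, Z=4) weight 3/128
  (X=1, W=1, Y=2, Z=3) weight 1/32
  (X=2, W=1, Y=0, Z=2) weight 1/128
  (X=2, W=1, Y=0, Z=5) weight 1/128
  (X=2, W=1, Y=1, Z=4) weight 3/128
  (X=2, W=1, Y=2, Z=3) weight 1/32
Group by Y:
  weight(Y=0) = 1/32
  weight(Y=1) = 3/64
  weight(Y=2) = 1/16
Total weight = 1/32 + 3/64 + 1/16 = 9/64
P(Y=0 | obs) = 1/32 / 9/64 = 2/9
P(Y=1 | obs) = 3/64 / 9/64 = 1/3
P(Y=2 | obs) = 1/16 / 9/64 = 4/9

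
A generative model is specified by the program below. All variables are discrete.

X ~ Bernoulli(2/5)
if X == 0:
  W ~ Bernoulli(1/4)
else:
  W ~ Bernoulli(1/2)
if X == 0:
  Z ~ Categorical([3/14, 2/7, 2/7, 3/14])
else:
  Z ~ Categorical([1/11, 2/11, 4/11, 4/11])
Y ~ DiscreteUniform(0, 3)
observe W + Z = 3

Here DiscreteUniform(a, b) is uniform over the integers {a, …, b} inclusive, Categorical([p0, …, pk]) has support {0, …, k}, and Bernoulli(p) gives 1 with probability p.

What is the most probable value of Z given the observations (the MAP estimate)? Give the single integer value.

Enumerate traces; 16 have nonzero weight after conditioning:
  (X=0, W=0, Z=3, Y=0) weight 27/1120
  (X=0, W=0, Z=3, Y=1) weight 27/1120
  (X=0, W=0, Z=3, Y=2) weight 27/1120
  (X=0, W=0, Z=3, Y=3) weight 27/1120
  (X=0, W=1, Z=2, Y=0) weight 3/280
  (X=0, W=1, Z=2, Y=1) weight 3/280
  (X=0, W=1, Z=2, Y=2) weight 3/280
  (X=0, W=1, Z=2, Y=3) weight 3/280
  … 8 more
Group by Z:
  weight(Z=2) = 89/770
  weight(Z=3) = 521/3080
Total weight = 89/770 + 521/3080 = 877/3080
P(Z=2 | obs) = 89/770 / 877/3080 = 356/877
P(Z=3 | obs) = 521/3080 / 877/3080 = 521/877
argmax = 3

argmax_v P(Z = v | obs) = 3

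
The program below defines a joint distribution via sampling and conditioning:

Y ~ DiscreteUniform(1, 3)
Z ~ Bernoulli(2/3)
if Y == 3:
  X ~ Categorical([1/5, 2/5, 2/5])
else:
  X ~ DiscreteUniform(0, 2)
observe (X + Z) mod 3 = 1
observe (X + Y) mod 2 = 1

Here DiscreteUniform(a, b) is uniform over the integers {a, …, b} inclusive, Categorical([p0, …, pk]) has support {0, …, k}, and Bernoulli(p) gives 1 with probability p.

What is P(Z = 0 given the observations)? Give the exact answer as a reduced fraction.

P(Z = 0 | obs) = 5/21

Enumerate traces; 3 have nonzero weight after conditioning:
  (Y=1, Z=1, X=0) weight 2/27
  (Y=2, Z=0, X=1) weight 1/27
  (Y=3, Z=1, X=0) weight 2/45
Group by Z:
  weight(Z=0) = 1/27
  weight(Z=1) = 16/135
Total weight = 1/27 + 16/135 = 7/45
P(Z=0 | obs) = 1/27 / 7/45 = 5/21
P(Z=1 | obs) = 16/135 / 7/45 = 16/21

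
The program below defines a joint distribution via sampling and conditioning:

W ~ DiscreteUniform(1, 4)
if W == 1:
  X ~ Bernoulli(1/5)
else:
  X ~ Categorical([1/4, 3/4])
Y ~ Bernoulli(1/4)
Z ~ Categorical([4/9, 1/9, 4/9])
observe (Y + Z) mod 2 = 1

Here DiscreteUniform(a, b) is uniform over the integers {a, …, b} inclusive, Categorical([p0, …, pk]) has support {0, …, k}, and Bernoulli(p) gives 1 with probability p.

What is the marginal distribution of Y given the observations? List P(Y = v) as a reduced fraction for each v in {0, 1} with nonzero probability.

Enumerate traces; 24 have nonzero weight after conditioning:
  (W=1, X=0, Y=0, Z=1) weight 1/60
  (W=1, X=0, Y=1, Z=0) weight 1/45
  (W=1, X=0, Y=1, Z=2) weight 1/45
  (W=1, X=1, Y=0, Z=1) weight 1/240
  (W=1, X=1, Y=1, Z=0) weight 1/180
  (W=1, X=1, Y=1, Z=2) weight 1/180
  (W=2, X=0, Y=0, Z=1) weight 1/192
  (W=2, X=0, Y=1, Z=0) weight 1/144
  … 16 more
Group by Y:
  weight(Y=0) = 1/12
  weight(Y=1) = 2/9
Total weight = 1/12 + 2/9 = 11/36
P(Y=0 | obs) = 1/12 / 11/36 = 3/11
P(Y=1 | obs) = 2/9 / 11/36 = 8/11

P(Y=0) = 3/11, P(Y=1) = 8/11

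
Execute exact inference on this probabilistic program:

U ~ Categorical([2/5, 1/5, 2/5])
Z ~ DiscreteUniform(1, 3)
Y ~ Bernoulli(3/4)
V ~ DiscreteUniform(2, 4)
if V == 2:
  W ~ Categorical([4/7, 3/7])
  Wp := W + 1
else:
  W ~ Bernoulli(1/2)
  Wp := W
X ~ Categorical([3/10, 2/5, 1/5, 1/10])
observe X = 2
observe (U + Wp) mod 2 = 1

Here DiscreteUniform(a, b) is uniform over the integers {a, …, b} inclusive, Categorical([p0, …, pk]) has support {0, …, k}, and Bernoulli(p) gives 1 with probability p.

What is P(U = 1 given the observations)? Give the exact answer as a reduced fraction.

Enumerate traces; 54 have nonzero weight after conditioning:
  (U=0, Z=1, Y=0, V=2, W=0, X=2) weight 2/1575
  (U=0, Z=1, Y=0, V=3, W=1, X=2) weight 1/900
  (U=0, Z=1, Y=0, V=4, W=1, X=2) weight 1/900
  (U=0, Z=1, Y=1, V=2, W=0, X=2) weight 2/525
  (U=0, Z=1, Y=1, V=3, W=1, X=2) weight 1/300
  (U=0, Z=1, Y=1, V=4, W=1, X=2) weight 1/300
  (U=0, Z=2, Y=0, V=2, W=0, X=2) weight 2/1575
  (U=0, Z=2, Y=0, V=3, W=1, X=2) weight 1/900
  (U=1, Z=1, Y=0, V=2, W=1, X=2) weight 1/2100
  (U=2, Z=1, Y=0, V=2, W=0, X=2) weight 2/1575
  … 44 more
Group by U:
  weight(U=0) = 22/525
  weight(U=1) = 2/105
  weight(U=2) = 22/525
Total weight = 22/525 + 2/105 + 22/525 = 18/175
P(U=0 | obs) = 22/525 / 18/175 = 11/27
P(U=1 | obs) = 2/105 / 18/175 = 5/27
P(U=2 | obs) = 22/525 / 18/175 = 11/27

P(U = 1 | obs) = 5/27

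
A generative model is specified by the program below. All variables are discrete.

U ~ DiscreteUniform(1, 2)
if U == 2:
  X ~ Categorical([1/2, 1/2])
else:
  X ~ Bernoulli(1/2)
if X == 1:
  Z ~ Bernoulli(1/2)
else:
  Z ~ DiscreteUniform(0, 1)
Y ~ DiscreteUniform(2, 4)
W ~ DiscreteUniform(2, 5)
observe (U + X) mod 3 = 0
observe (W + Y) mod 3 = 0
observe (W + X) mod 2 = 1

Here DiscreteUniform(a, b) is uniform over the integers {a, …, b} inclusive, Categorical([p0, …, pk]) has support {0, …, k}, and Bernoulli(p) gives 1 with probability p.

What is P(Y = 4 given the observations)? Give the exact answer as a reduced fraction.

P(Y = 4 | obs) = 1/2

Enumerate traces; 4 have nonzero weight after conditioning:
  (U=2, X=1, Z=0, Y=2, W=4) weight 1/96
  (U=2, X=1, Z=0, Y=4, W=2) weight 1/96
  (U=2, X=1, Z=1, Y=2, W=4) weight 1/96
  (U=2, X=1, Z=1, Y=4, W=2) weight 1/96
Group by Y:
  weight(Y=2) = 1/48
  weight(Y=4) = 1/48
Total weight = 1/48 + 1/48 = 1/24
P(Y=2 | obs) = 1/48 / 1/24 = 1/2
P(Y=4 | obs) = 1/48 / 1/24 = 1/2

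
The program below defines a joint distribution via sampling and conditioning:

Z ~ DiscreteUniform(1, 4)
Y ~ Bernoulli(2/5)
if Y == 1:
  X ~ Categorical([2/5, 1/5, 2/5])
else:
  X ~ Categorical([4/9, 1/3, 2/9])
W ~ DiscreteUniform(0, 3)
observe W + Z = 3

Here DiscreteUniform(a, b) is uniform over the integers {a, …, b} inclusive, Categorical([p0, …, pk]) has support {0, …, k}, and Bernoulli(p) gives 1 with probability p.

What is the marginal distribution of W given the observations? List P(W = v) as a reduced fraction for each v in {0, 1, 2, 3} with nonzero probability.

Enumerate traces; 18 have nonzero weight after conditioning:
  (Z=1, Y=0, X=0, W=2) weight 1/60
  (Z=1, Y=0, X=1, W=2) weight 1/80
  (Z=1, Y=0, X=2, W=2) weight 1/120
  (Z=1, Y=1, X=0, W=2) weight 1/100
  (Z=1, Y=1, X=1, W=2) weight 1/200
  (Z=1, Y=1, X=2, W=2) weight 1/100
  (Z=2, Y=0, X=0, W=1) weight 1/60
  (Z=2, Y=0, X=1, W=1) weight 1/80
  (Z=3, Y=0, X=0, W=0) weight 1/60
  … 9 more
Group by W:
  weight(W=0) = 1/16
  weight(W=1) = 1/16
  weight(W=2) = 1/16
Total weight = 1/16 + 1/16 + 1/16 = 3/16
P(W=0 | obs) = 1/16 / 3/16 = 1/3
P(W=1 | obs) = 1/16 / 3/16 = 1/3
P(W=2 | obs) = 1/16 / 3/16 = 1/3

P(W=0) = 1/3, P(W=1) = 1/3, P(W=2) = 1/3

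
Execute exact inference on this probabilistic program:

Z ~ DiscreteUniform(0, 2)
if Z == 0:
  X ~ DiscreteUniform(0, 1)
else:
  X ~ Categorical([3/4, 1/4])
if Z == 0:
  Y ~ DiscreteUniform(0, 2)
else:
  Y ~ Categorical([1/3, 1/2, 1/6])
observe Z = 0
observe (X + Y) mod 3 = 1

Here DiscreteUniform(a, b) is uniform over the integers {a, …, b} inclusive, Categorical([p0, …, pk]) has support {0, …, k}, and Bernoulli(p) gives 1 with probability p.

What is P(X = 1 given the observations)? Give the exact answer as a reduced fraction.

P(X = 1 | obs) = 1/2

Enumerate traces; 2 have nonzero weight after conditioning:
  (Z=0, X=0, Y=1) weight 1/18
  (Z=0, X=1, Y=0) weight 1/18
Group by X:
  weight(X=0) = 1/18
  weight(X=1) = 1/18
Total weight = 1/18 + 1/18 = 1/9
P(X=0 | obs) = 1/18 / 1/9 = 1/2
P(X=1 | obs) = 1/18 / 1/9 = 1/2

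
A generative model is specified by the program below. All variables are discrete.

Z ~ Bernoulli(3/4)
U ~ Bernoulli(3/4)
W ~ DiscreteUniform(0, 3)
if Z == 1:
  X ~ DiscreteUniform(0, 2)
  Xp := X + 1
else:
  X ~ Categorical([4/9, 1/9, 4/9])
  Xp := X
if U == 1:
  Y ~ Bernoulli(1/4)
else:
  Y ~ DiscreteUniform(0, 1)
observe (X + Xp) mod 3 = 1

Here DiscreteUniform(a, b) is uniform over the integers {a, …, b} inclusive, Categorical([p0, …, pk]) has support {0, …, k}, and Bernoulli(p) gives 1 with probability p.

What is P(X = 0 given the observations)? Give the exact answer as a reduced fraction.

Enumerate traces; 32 have nonzero weight after conditioning:
  (Z=0, U=0, W=0, X=2, Y=0) weight 1/288
  (Z=0, U=0, W=0, X=2, Y=1) weight 1/288
  (Z=0, U=0, W=1, X=2, Y=0) weight 1/288
  (Z=0, U=0, W=1, X=2, Y=1) weight 1/288
  (Z=0, U=0, W=2, X=2, Y=0) weight 1/288
  (Z=0, U=0, W=2, X=2, Y=1) weight 1/288
  (Z=0, U=0, W=3, X=2, Y=0) weight 1/288
  (Z=0, U=0, W=3, X=2, Y=1) weight 1/288
  (Z=1, U=0, W=0, X=0, Y=0) weight 1/128
  … 23 more
Group by X:
  weight(X=0) = 1/4
  weight(X=2) = 1/9
Total weight = 1/4 + 1/9 = 13/36
P(X=0 | obs) = 1/4 / 13/36 = 9/13
P(X=2 | obs) = 1/9 / 13/36 = 4/13

P(X = 0 | obs) = 9/13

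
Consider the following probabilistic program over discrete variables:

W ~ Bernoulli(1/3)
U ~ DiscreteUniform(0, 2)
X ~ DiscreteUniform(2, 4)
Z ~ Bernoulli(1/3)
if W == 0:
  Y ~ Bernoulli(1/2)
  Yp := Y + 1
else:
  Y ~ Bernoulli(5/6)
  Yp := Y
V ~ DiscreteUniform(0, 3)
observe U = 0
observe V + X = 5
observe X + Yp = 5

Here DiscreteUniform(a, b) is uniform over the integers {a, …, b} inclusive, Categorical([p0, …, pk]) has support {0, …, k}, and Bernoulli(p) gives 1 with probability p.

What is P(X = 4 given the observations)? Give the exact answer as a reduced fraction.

P(X = 4 | obs) = 11/17

Enumerate traces; 6 have nonzero weight after conditioning:
  (W=0, U=0, X=3, Z=0, Y=1, V=2) weight 1/162
  (W=0, U=0, X=3, Z=1, Y=1, V=2) weight 1/324
  (W=0, U=0, X=4, Z=0, Y=0, V=1) weight 1/162
  (W=0, U=0, X=4, Z=1, Y=0, V=1) weight 1/324
  (W=1, U=0, X=4, Z=0, Y=1, V=1) weight 5/972
  (W=1, U=0, X=4, Z=1, Y=1, V=1) weight 5/1944
Group by X:
  weight(X=3) = 1/108
  weight(X=4) = 11/648
Total weight = 1/108 + 11/648 = 17/648
P(X=3 | obs) = 1/108 / 17/648 = 6/17
P(X=4 | obs) = 11/648 / 17/648 = 11/17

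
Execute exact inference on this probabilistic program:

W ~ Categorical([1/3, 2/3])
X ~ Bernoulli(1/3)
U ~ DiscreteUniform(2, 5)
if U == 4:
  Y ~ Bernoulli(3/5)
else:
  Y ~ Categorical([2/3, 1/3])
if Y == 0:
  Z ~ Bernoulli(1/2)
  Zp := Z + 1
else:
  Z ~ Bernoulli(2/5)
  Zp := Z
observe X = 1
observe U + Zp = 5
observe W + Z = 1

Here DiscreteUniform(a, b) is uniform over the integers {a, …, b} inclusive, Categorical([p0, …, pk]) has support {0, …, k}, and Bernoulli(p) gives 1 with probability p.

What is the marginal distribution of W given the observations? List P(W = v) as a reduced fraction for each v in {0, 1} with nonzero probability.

Enumerate traces; 4 have nonzero weight after conditioning:
  (W=0, X=1, U=3, Y=0, Z=1) weight 1/108
  (W=0, X=1, U=4, Y=1, Z=1) weight 1/150
  (W=1, X=1, U=4, Y=0, Z=0) weight 1/90
  (W=1, X=1, U=5, Y=1, Z=0) weight 1/90
Group by W:
  weight(W=0) = 43/2700
  weight(W=1) = 1/45
Total weight = 43/2700 + 1/45 = 103/2700
P(W=0 | obs) = 43/2700 / 103/2700 = 43/103
P(W=1 | obs) = 1/45 / 103/2700 = 60/103

P(W=0) = 43/103, P(W=1) = 60/103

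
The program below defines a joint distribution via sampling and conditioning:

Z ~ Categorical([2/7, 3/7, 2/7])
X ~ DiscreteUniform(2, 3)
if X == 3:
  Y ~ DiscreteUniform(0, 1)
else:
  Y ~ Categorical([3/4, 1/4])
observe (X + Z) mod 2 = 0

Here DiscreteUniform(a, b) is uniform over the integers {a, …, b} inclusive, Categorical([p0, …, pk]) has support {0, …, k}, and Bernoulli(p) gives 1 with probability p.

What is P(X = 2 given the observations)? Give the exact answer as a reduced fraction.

Enumerate traces; 6 have nonzero weight after conditioning:
  (Z=0, X=2, Y=0) weight 3/28
  (Z=0, X=2, Y=1) weight 1/28
  (Z=1, X=3, Y=0) weight 3/28
  (Z=1, X=3, Y=1) weight 3/28
  (Z=2, X=2, Y=0) weight 3/28
  (Z=2, X=2, Y=1) weight 1/28
Group by X:
  weight(X=2) = 2/7
  weight(X=3) = 3/14
Total weight = 2/7 + 3/14 = 1/2
P(X=2 | obs) = 2/7 / 1/2 = 4/7
P(X=3 | obs) = 3/14 / 1/2 = 3/7

P(X = 2 | obs) = 4/7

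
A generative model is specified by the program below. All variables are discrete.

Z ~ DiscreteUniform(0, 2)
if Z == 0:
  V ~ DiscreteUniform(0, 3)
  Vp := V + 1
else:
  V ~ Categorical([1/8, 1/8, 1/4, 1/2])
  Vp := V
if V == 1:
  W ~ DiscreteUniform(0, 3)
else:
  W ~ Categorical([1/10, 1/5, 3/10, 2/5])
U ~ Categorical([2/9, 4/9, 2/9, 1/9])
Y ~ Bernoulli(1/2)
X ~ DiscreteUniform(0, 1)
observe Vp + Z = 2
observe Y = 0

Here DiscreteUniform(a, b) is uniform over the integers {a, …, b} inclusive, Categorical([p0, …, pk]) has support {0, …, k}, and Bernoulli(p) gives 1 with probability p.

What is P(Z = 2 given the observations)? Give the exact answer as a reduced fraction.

Enumerate traces; 96 have nonzero weight after conditioning:
  (Z=0, V=1, W=0, U=0, Y=0, X=0) weight 1/864
  (Z=0, V=1, W=0, U=0, Y=0, X=1) weight 1/864
  (Z=0, V=1, W=0, U=1, Y=0, X=0) weight 1/432
  (Z=0, V=1, W=0, U=1, Y=0, X=1) weight 1/432
  (Z=0, V=1, W=0, U=2, Y=0, X=0) weight 1/864
  (Z=0, V=1, W=0, U=2, Y=0, X=1) weight 1/864
  (Z=0, V=1, W=0, U=3, Y=0, X=0) weight 1/1728
  (Z=0, V=1, W=0, U=3, Y=0, X=1) weight 1/1728
  (Z=1, V=1, W=0, U=0, Y=0, X=0) weight 1/1728
  (Z=2, V=0, W=0, U=0, Y=0, X=0) weight 1/4320
  … 86 more
Group by Z:
  weight(Z=0) = 1/24
  weight(Z=1) = 1/48
  weight(Z=2) = 1/48
Total weight = 1/24 + 1/48 + 1/48 = 1/12
P(Z=0 | obs) = 1/24 / 1/12 = 1/2
P(Z=1 | obs) = 1/48 / 1/12 = 1/4
P(Z=2 | obs) = 1/48 / 1/12 = 1/4

P(Z = 2 | obs) = 1/4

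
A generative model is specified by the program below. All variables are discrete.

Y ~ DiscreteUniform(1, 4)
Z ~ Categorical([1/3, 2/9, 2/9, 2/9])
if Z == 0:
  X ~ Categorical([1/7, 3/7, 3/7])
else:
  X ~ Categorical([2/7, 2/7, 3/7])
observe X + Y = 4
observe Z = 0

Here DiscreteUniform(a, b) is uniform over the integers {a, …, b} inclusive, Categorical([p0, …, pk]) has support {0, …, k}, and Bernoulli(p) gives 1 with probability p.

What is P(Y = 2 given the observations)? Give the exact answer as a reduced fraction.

P(Y = 2 | obs) = 3/7

Enumerate traces; 3 have nonzero weight after conditioning:
  (Y=2, Z=0, X=2) weight 1/28
  (Y=3, Z=0, X=1) weight 1/28
  (Y=4, Z=0, X=0) weight 1/84
Group by Y:
  weight(Y=2) = 1/28
  weight(Y=3) = 1/28
  weight(Y=4) = 1/84
Total weight = 1/28 + 1/28 + 1/84 = 1/12
P(Y=2 | obs) = 1/28 / 1/12 = 3/7
P(Y=3 | obs) = 1/28 / 1/12 = 3/7
P(Y=4 | obs) = 1/84 / 1/12 = 1/7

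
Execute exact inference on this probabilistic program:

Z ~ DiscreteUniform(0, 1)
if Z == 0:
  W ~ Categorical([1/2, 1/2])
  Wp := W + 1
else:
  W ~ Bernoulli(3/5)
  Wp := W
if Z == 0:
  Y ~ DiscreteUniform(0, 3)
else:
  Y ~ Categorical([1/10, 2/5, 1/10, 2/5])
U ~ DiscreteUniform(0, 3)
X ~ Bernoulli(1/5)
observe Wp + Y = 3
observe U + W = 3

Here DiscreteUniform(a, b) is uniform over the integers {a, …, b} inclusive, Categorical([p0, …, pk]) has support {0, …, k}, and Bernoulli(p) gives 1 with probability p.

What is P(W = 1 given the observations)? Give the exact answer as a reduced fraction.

P(W = 1 | obs) = 37/94

Enumerate traces; 8 have nonzero weight after conditioning:
  (Z=0, W=0, Y=2, U=3, X=0) weight 1/80
  (Z=0, W=0, Y=2, U=3, X=1) weight 1/320
  (Z=0, W=1, Y=1, U=2, X=0) weight 1/80
  (Z=0, W=1, Y=1, U=2, X=1) weight 1/320
  (Z=1, W=0, Y=3, U=3, X=0) weight 2/125
  (Z=1, W=0, Y=3, U=3, X=1) weight 1/250
  (Z=1, W=1, Y=2, U=2, X=0) weight 3/500
  (Z=1, W=1, Y=2, U=2, X=1) weight 3/2000
Group by W:
  weight(W=0) = 57/1600
  weight(W=1) = 37/1600
Total weight = 57/1600 + 37/1600 = 47/800
P(W=0 | obs) = 57/1600 / 47/800 = 57/94
P(W=1 | obs) = 37/1600 / 47/800 = 37/94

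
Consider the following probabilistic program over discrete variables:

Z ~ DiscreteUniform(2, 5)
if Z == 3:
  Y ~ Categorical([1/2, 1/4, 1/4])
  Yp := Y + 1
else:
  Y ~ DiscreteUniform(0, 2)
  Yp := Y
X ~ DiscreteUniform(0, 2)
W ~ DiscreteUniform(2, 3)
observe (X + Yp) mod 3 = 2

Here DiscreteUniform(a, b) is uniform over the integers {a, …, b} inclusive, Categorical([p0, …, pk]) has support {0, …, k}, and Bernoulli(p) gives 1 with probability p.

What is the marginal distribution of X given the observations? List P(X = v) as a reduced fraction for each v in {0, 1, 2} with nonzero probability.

P(X=0) = 5/16, P(X=1) = 3/8, P(X=2) = 5/16

Enumerate traces; 24 have nonzero weight after conditioning:
  (Z=2, Y=0, X=2, W=2) weight 1/72
  (Z=2, Y=0, X=2, W=3) weight 1/72
  (Z=2, Y=1, X=1, W=2) weight 1/72
  (Z=2, Y=1, X=1, W=3) weight 1/72
  (Z=2, Y=2, X=0, W=2) weight 1/72
  (Z=2, Y=2, X=0, W=3) weight 1/72
  (Z=3, Y=0, X=1, W=2) weight 1/48
  (Z=3, Y=0, X=1, W=3) weight 1/48
  … 16 more
Group by X:
  weight(X=0) = 5/48
  weight(X=1) = 1/8
  weight(X=2) = 5/48
Total weight = 5/48 + 1/8 + 5/48 = 1/3
P(X=0 | obs) = 5/48 / 1/3 = 5/16
P(X=1 | obs) = 1/8 / 1/3 = 3/8
P(X=2 | obs) = 5/48 / 1/3 = 5/16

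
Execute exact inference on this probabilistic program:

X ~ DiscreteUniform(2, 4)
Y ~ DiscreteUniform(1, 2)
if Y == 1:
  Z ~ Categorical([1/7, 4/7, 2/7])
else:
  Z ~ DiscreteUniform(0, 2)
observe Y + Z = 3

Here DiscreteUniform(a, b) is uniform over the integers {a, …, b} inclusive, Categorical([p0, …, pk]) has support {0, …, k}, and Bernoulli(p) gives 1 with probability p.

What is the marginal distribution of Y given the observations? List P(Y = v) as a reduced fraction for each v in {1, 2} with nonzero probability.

Enumerate traces; 6 have nonzero weight after conditioning:
  (X=2, Y=1, Z=2) weight 1/21
  (X=2, Y=2, Z=1) weight 1/18
  (X=3, Y=1, Z=2) weight 1/21
  (X=3, Y=2, Z=1) weight 1/18
  (X=4, Y=1, Z=2) weight 1/21
  (X=4, Y=2, Z=1) weight 1/18
Group by Y:
  weight(Y=1) = 1/7
  weight(Y=2) = 1/6
Total weight = 1/7 + 1/6 = 13/42
P(Y=1 | obs) = 1/7 / 13/42 = 6/13
P(Y=2 | obs) = 1/6 / 13/42 = 7/13

P(Y=1) = 6/13, P(Y=2) = 7/13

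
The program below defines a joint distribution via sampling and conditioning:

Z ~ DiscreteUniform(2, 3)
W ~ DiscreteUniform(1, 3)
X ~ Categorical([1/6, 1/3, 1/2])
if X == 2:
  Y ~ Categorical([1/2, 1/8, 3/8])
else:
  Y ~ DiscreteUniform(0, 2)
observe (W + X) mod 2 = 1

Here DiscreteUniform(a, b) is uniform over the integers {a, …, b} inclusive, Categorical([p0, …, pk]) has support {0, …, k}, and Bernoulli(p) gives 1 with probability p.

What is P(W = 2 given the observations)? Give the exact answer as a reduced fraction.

Enumerate traces; 30 have nonzero weight after conditioning:
  (Z=2, W=1, X=0, Y=0) weight 1/108
  (Z=2, W=1, X=0, Y=1) weight 1/108
  (Z=2, W=1, X=0, Y=2) weight 1/108
  (Z=2, W=1, X=2, Y=0) weight 1/24
  (Z=2, W=1, X=2, Y=1) weight 1/96
  (Z=2, W=1, X=2, Y=2) weight 1/32
  (Z=2, W=2, X=1, Y=0) weight 1/54
  (Z=2, W=2, X=1, Y=1) weight 1/54
  (Z=2, W=3, X=0, Y=0) weight 1/108
  … 21 more
Group by W:
  weight(W=1) = 2/9
  weight(W=2) = 1/9
  weight(W=3) = 2/9
Total weight = 2/9 + 1/9 + 2/9 = 5/9
P(W=1 | obs) = 2/9 / 5/9 = 2/5
P(W=2 | obs) = 1/9 / 5/9 = 1/5
P(W=3 | obs) = 2/9 / 5/9 = 2/5

P(W = 2 | obs) = 1/5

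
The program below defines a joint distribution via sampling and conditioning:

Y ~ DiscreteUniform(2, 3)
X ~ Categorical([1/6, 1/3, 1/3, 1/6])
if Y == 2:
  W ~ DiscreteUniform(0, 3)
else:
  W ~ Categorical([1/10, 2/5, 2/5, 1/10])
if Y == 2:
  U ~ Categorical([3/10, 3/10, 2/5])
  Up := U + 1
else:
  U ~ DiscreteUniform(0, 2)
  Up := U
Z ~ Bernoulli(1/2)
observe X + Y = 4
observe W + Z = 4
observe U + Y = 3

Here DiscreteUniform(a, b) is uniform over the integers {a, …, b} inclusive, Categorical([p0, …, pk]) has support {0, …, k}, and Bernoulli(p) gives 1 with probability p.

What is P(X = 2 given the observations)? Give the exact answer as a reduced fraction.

P(X = 2 | obs) = 9/13

Enumerate traces; 2 have nonzero weight after conditioning:
  (Y=2, X=2, W=3, U=1, Z=1) weight 1/160
  (Y=3, X=1, W=3, U=0, Z=1) weight 1/360
Group by X:
  weight(X=1) = 1/360
  weight(X=2) = 1/160
Total weight = 1/360 + 1/160 = 13/1440
P(X=1 | obs) = 1/360 / 13/1440 = 4/13
P(X=2 | obs) = 1/160 / 13/1440 = 9/13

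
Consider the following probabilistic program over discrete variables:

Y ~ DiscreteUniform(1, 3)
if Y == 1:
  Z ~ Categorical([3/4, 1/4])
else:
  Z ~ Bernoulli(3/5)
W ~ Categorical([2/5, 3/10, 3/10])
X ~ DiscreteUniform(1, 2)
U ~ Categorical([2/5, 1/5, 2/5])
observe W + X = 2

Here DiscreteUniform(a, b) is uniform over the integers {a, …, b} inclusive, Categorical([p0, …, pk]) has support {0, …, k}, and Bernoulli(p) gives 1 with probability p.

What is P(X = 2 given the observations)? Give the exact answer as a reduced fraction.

P(X = 2 | obs) = 4/7

Enumerate traces; 36 have nonzero weight after conditioning:
  (Y=1, Z=0, W=0, X=2, U=0) weight 1/50
  (Y=1, Z=0, W=0, X=2, U=1) weight 1/100
  (Y=1, Z=0, W=0, X=2, U=2) weight 1/50
  (Y=1, Z=0, W=1, X=1, U=0) weight 3/200
  (Y=1, Z=0, W=1, X=1, U=1) weight 3/400
  (Y=1, Z=0, W=1, X=1, U=2) weight 3/200
  (Y=1, Z=1, W=0, X=2, U=0) weight 1/150
  (Y=1, Z=1, W=0, X=2, U=1) weight 1/300
  … 28 more
Group by X:
  weight(X=1) = 3/20
  weight(X=2) = 1/5
Total weight = 3/20 + 1/5 = 7/20
P(X=1 | obs) = 3/20 / 7/20 = 3/7
P(X=2 | obs) = 1/5 / 7/20 = 4/7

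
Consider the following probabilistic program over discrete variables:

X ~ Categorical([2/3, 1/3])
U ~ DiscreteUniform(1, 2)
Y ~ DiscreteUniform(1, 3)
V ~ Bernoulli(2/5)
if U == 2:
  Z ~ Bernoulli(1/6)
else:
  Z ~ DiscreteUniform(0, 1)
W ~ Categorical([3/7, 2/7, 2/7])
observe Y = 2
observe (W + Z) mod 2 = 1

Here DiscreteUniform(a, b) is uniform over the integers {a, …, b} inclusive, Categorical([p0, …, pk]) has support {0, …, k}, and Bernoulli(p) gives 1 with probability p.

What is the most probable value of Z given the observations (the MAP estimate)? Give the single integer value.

argmax_v P(Z = v | obs) = 1

Enumerate traces; 24 have nonzero weight after conditioning:
  (X=0, U=1, Y=2, V=0, Z=0, W=1) weight 1/105
  (X=0, U=1, Y=2, V=0, Z=1, W=0) weight 1/70
  (X=0, U=1, Y=2, V=0, Z=1, W=2) weight 1/105
  (X=0, U=1, Y=2, V=1, Z=0, W=1) weight 2/315
  (X=0, U=1, Y=2, V=1, Z=1, W=0) weight 1/105
  (X=0, U=1, Y=2, V=1, Z=1, W=2) weight 2/315
  (X=0, U=2, Y=2, V=0, Z=0, W=1) weight 1/63
  (X=0, U=2, Y=2, V=0, Z=1, W=0) weight 1/210
  … 16 more
Group by Z:
  weight(Z=0) = 4/63
  weight(Z=1) = 5/63
Total weight = 4/63 + 5/63 = 1/7
P(Z=0 | obs) = 4/63 / 1/7 = 4/9
P(Z=1 | obs) = 5/63 / 1/7 = 5/9
argmax = 1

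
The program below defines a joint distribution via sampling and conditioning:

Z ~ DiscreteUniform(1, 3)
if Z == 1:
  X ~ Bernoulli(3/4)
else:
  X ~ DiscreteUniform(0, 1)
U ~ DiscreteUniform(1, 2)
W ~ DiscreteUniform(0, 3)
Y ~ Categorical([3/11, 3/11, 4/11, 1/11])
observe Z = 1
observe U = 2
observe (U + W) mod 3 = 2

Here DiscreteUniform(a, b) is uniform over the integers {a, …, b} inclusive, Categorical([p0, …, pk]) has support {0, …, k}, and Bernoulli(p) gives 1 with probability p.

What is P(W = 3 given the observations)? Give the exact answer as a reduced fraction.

Enumerate traces; 16 have nonzero weight after conditioning:
  (Z=1, X=0, U=2, W=0, Y=0) weight 1/352
  (Z=1, X=0, U=2, W=0, Y=1) weight 1/352
  (Z=1, X=0, U=2, W=0, Y=2) weight 1/264
  (Z=1, X=0, U=2, W=0, Y=3) weight 1/1056
  (Z=1, X=0, U=2, W=3, Y=0) weight 1/352
  (Z=1, X=0, U=2, W=3, Y=1) weight 1/352
  (Z=1, X=0, U=2, W=3, Y=2) weight 1/264
  (Z=1, X=0, U=2, W=3, Y=3) weight 1/1056
  … 8 more
Group by W:
  weight(W=0) = 1/24
  weight(W=3) = 1/24
Total weight = 1/24 + 1/24 = 1/12
P(W=0 | obs) = 1/24 / 1/12 = 1/2
P(W=3 | obs) = 1/24 / 1/12 = 1/2

P(W = 3 | obs) = 1/2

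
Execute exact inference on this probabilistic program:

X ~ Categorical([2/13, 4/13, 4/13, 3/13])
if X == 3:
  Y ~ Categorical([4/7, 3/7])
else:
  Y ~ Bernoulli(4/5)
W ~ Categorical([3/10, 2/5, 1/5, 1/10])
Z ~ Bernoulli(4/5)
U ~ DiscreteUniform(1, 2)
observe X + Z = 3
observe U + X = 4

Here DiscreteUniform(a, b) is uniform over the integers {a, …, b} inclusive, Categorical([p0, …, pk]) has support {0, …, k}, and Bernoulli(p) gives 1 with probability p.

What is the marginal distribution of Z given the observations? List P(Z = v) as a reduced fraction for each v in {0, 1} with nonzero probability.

Enumerate traces; 16 have nonzero weight after conditioning:
  (X=2, Y=0, W=0, Z=1, U=2) weight 12/1625
  (X=2, Y=0, W=1, Z=1, U=2) weight 16/1625
  (X=2, Y=0, W=2, Z=1, U=2) weight 8/1625
  (X=2, Y=0, W=3, Z=1, U=2) weight 4/1625
  (X=2, Y=1, W=0, Z=1, U=2) weight 48/1625
  (X=2, Y=1, W=1, Z=1, U=2) weight 64/1625
  (X=2, Y=1, W=2, Z=1, U=2) weight 32/1625
  (X=2, Y=1, W=3, Z=1, U=2) weight 16/1625
  (X=3, Y=0, W=0, Z=0, U=1) weight 9/2275
  … 7 more
Group by Z:
  weight(Z=0) = 3/130
  weight(Z=1) = 8/65
Total weight = 3/130 + 8/65 = 19/130
P(Z=0 | obs) = 3/130 / 19/130 = 3/19
P(Z=1 | obs) = 8/65 / 19/130 = 16/19

P(Z=0) = 3/19, P(Z=1) = 16/19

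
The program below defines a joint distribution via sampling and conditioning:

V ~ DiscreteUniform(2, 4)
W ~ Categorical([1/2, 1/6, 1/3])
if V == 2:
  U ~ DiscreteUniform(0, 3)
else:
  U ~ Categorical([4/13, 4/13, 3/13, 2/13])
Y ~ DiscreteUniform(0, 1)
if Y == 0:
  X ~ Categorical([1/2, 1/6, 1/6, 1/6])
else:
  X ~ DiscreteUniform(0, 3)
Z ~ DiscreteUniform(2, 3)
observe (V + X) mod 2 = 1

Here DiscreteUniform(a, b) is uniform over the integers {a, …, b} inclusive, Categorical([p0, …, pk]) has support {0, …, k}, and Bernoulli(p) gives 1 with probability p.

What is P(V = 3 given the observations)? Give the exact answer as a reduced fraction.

P(V = 3 | obs) = 7/17

Enumerate traces; 288 have nonzero weight after conditioning:
  (V=2, W=0, U=0, Y=0, X=1, Z=2) weight 1/576
  (V=2, W=0, U=0, Y=0, X=1, Z=3) weight 1/576
  (V=2, W=0, U=0, Y=0, X=3, Z=2) weight 1/576
  (V=2, W=0, U=0, Y=0, X=3, Z=3) weight 1/576
  (V=2, W=0, U=0, Y=1, X=1, Z=2) weight 1/384
  (V=2, W=0, U=0, Y=1, X=1, Z=3) weight 1/384
  (V=2, W=0, U=0, Y=1, X=3, Z=2) weight 1/384
  (V=2, W=0, U=0, Y=1, X=3, Z=3) weight 1/384
  (V=3, W=0, U=0, Y=0, X=0, Z=2) weight 1/156
  (V=4, W=0, U=0, Y=0, X=1, Z=2) weight 1/468
  … 278 more
Group by V:
  weight(V=2) = 5/36
  weight(V=3) = 7/36
  weight(V=4) = 5/36
Total weight = 5/36 + 7/36 + 5/36 = 17/36
P(V=2 | obs) = 5/36 / 17/36 = 5/17
P(V=3 | obs) = 7/36 / 17/36 = 7/17
P(V=4 | obs) = 5/36 / 17/36 = 5/17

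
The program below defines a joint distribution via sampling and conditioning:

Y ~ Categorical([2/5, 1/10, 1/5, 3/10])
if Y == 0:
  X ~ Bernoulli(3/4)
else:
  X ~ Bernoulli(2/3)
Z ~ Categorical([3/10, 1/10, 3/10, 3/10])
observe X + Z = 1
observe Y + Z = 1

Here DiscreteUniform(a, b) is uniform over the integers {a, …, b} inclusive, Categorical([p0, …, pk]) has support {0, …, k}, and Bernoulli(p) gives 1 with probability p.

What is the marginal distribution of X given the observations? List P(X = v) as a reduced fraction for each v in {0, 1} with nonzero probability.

P(X=0) = 1/3, P(X=1) = 2/3

Enumerate traces; 2 have nonzero weight after conditioning:
  (Y=0, X=0, Z=1) weight 1/100
  (Y=1, X=1, Z=0) weight 1/50
Group by X:
  weight(X=0) = 1/100
  weight(X=1) = 1/50
Total weight = 1/100 + 1/50 = 3/100
P(X=0 | obs) = 1/100 / 3/100 = 1/3
P(X=1 | obs) = 1/50 / 3/100 = 2/3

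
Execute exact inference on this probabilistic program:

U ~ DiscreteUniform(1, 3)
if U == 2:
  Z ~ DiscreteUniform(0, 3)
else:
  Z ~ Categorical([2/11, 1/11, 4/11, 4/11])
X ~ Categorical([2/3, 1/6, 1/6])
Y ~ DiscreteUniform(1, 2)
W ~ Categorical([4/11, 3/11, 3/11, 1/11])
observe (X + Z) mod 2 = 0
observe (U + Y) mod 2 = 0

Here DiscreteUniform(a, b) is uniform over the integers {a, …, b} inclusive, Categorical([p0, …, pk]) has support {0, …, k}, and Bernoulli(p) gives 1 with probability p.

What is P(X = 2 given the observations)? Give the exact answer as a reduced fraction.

Enumerate traces; 72 have nonzero weight after conditioning:
  (U=1, Z=0, X=0, Y=1, W=0) weight 8/1089
  (U=1, Z=0, X=0, Y=1, W=1) weight 2/363
  (U=1, Z=0, X=0, Y=1, W=2) weight 2/363
  (U=1, Z=0, X=0, Y=1, W=3) weight 2/1089
  (U=1, Z=0, X=2, Y=1, W=0) weight 2/1089
  (U=1, Z=0, X=2, Y=1, W=1) weight 1/726
  (U=1, Z=0, X=2, Y=1, W=2) weight 1/726
  (U=1, Z=0, X=2, Y=1, W=3) weight 1/2178
  (U=1, Z=1, X=1, Y=1, W=0) weight 1/1089
  … 63 more
Group by X:
  weight(X=0) = 35/198
  weight(X=1) = 31/792
  weight(X=2) = 35/792
Total weight = 35/198 + 31/792 + 35/792 = 103/396
P(X=0 | obs) = 35/198 / 103/396 = 70/103
P(X=1 | obs) = 31/792 / 103/396 = 31/206
P(X=2 | obs) = 35/792 / 103/396 = 35/206

P(X = 2 | obs) = 35/206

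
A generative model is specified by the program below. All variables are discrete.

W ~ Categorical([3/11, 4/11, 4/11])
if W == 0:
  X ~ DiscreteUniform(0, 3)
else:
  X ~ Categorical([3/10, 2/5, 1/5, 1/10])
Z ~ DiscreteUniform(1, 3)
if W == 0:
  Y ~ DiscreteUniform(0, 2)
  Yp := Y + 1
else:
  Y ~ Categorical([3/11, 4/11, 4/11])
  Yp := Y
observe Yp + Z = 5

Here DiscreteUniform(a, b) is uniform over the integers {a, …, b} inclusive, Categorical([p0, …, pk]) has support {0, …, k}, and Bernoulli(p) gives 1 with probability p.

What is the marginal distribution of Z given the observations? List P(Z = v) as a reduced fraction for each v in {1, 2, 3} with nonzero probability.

Enumerate traces; 16 have nonzero weight after conditioning:
  (W=0, X=0, Z=2, Y=2) weight 1/132
  (W=0, X=0, Z=3, Y=1) weight 1/132
  (W=0, X=1, Z=2, Y=2) weight 1/132
  (W=0, X=1, Z=3, Y=1) weight 1/132
  (W=0, X=2, Z=2, Y=2) weight 1/132
  (W=0, X=2, Z=3, Y=1) weight 1/132
  (W=0, X=3, Z=2, Y=2) weight 1/132
  (W=0, X=3, Z=3, Y=1) weight 1/132
  … 8 more
Group by Z:
  weight(Z=2) = 1/33
  weight(Z=3) = 43/363
Total weight = 1/33 + 43/363 = 18/121
P(Z=2 | obs) = 1/33 / 18/121 = 11/54
P(Z=3 | obs) = 43/363 / 18/121 = 43/54

P(Z=2) = 11/54, P(Z=3) = 43/54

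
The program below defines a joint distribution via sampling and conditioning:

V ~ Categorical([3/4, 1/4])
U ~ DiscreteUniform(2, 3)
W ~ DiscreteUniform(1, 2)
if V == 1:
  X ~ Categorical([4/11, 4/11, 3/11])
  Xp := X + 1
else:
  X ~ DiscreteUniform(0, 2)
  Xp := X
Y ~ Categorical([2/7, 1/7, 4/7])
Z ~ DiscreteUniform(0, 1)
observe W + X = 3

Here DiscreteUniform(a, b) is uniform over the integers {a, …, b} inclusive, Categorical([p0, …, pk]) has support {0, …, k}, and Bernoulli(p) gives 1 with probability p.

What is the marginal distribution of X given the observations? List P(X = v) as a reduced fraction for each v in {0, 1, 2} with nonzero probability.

P(X=1) = 15/29, P(X=2) = 14/29

Enumerate traces; 48 have nonzero weight after conditioning:
  (V=0, U=2, W=1, X=2, Y=0, Z=0) weight 1/112
  (V=0, U=2, W=1, X=2, Y=0, Z=1) weight 1/112
  (V=0, U=2, W=1, X=2, Y=1, Z=0) weight 1/224
  (V=0, U=2, W=1, X=2, Y=1, Z=1) weight 1/224
  (V=0, U=2, W=1, X=2, Y=2, Z=0) weight 1/56
  (V=0, U=2, W=1, X=2, Y=2, Z=1) weight 1/56
  (V=0, U=2, W=2, X=1, Y=0, Z=0) weight 1/112
  (V=0, U=2, W=2, X=1, Y=0, Z=1) weight 1/112
  … 40 more
Group by X:
  weight(X=1) = 15/88
  weight(X=2) = 7/44
Total weight = 15/88 + 7/44 = 29/88
P(X=1 | obs) = 15/88 / 29/88 = 15/29
P(X=2 | obs) = 7/44 / 29/88 = 14/29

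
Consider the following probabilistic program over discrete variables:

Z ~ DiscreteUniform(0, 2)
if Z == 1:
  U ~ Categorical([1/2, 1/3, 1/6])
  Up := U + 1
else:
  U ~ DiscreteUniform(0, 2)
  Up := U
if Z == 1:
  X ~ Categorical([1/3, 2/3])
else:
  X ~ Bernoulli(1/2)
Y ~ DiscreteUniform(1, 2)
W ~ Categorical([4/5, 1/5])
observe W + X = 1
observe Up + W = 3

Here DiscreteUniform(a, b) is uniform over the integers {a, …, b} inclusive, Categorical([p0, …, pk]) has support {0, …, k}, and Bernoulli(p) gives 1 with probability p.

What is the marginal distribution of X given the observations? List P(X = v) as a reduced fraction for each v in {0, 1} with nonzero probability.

P(X=0) = 1/2, P(X=1) = 1/2

Enumerate traces; 8 have nonzero weight after conditioning:
  (Z=0, U=2, X=0, Y=1, W=1) weight 1/180
  (Z=0, U=2, X=0, Y=2, W=1) weight 1/180
  (Z=1, U=1, X=0, Y=1, W=1) weight 1/270
  (Z=1, U=1, X=0, Y=2, W=1) weight 1/270
  (Z=1, U=2, X=1, Y=1, W=0) weight 2/135
  (Z=1, U=2, X=1, Y=2, W=0) weight 2/135
  (Z=2, U=2, X=0, Y=1, W=1) weight 1/180
  (Z=2, U=2, X=0, Y=2, W=1) weight 1/180
Group by X:
  weight(X=0) = 4/135
  weight(X=1) = 4/135
Total weight = 4/135 + 4/135 = 8/135
P(X=0 | obs) = 4/135 / 8/135 = 1/2
P(X=1 | obs) = 4/135 / 8/135 = 1/2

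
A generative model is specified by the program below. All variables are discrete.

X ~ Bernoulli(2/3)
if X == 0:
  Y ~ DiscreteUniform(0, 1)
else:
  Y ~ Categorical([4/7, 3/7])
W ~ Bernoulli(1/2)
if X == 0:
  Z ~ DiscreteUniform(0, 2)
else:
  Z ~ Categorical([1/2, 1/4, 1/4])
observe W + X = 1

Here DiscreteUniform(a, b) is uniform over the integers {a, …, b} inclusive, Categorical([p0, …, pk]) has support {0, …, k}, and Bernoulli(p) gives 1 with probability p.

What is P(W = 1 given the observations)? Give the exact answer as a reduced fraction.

Enumerate traces; 12 have nonzero weight after conditioning:
  (X=0, Y=0, W=1, Z=0) weight 1/36
  (X=0, Y=0, W=1, Z=1) weight 1/36
  (X=0, Y=0, W=1, Z=2) weight 1/36
  (X=0, Y=1, W=1, Z=0) weight 1/36
  (X=0, Y=1, W=1, Z=1) weight 1/36
  (X=0, Y=1, W=1, Z=2) weight 1/36
  (X=1, Y=0, W=0, Z=0) weight 2/21
  (X=1, Y=0, W=0, Z=1) weight 1/21
  … 4 more
Group by W:
  weight(W=0) = 1/3
  weight(W=1) = 1/6
Total weight = 1/3 + 1/6 = 1/2
P(W=0 | obs) = 1/3 / 1/2 = 2/3
P(W=1 | obs) = 1/6 / 1/2 = 1/3

P(W = 1 | obs) = 1/3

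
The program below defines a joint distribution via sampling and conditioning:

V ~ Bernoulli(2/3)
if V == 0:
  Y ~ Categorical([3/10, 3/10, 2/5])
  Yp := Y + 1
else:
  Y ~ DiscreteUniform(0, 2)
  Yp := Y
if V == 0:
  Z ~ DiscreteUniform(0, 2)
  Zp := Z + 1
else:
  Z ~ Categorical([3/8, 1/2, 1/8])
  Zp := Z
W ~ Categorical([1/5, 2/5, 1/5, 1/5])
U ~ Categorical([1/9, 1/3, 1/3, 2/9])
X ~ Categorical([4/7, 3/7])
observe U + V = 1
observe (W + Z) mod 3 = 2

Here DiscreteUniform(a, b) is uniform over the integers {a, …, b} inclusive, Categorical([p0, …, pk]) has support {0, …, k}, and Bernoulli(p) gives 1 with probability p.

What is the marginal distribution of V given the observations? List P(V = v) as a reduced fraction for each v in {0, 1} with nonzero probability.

P(V=0) = 20/33, P(V=1) = 13/33

Enumerate traces; 48 have nonzero weight after conditioning:
  (V=0, Y=0, Z=0, W=2, U=1, X=0) weight 2/1575
  (V=0, Y=0, Z=0, W=2, U=1, X=1) weight 1/1050
  (V=0, Y=0, Z=1, W=1, U=1, X=0) weight 4/1575
  (V=0, Y=0, Z=1, W=1, U=1, X=1) weight 1/525
  (V=0, Y=0, Z=2, W=0, U=1, X=0) weight 2/1575
  (V=0, Y=0, Z=2, W=0, U=1, X=1) weight 1/1050
  (V=0, Y=0, Z=2, W=3, U=1, X=0) weight 2/1575
  (V=0, Y=0, Z=2, W=3, U=1, X=1) weight 1/1050
  (V=1, Y=0, Z=0, W=2, U=0, X=0) weight 1/945
  … 39 more
Group by V:
  weight(V=0) = 1/27
  weight(V=1) = 13/540
Total weight = 1/27 + 13/540 = 11/180
P(V=0 | obs) = 1/27 / 11/180 = 20/33
P(V=1 | obs) = 13/540 / 11/180 = 13/33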